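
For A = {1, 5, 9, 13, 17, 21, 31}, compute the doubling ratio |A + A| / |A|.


|A| = 7.
Compute A + A by enumerating all 49 pairs.
A + A = {2, 6, 10, 14, 18, 22, 26, 30, 32, 34, 36, 38, 40, 42, 44, 48, 52, 62}, so |A + A| = 18.
K = |A + A| / |A| = 18/7 (already in lowest terms) ≈ 2.5714.
Reference: AP of size 7 gives K = 13/7 ≈ 1.8571; a fully generic set of size 7 gives K ≈ 4.0000.

|A| = 7, |A + A| = 18, K = 18/7.


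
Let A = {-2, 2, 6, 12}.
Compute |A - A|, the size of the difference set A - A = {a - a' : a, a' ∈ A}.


A - A = {a - a' : a, a' ∈ A}; |A| = 4.
Bounds: 2|A|-1 ≤ |A - A| ≤ |A|² - |A| + 1, i.e. 7 ≤ |A - A| ≤ 13.
Note: 0 ∈ A - A always (from a - a). The set is symmetric: if d ∈ A - A then -d ∈ A - A.
Enumerate nonzero differences d = a - a' with a > a' (then include -d):
Positive differences: {4, 6, 8, 10, 14}
Full difference set: {0} ∪ (positive diffs) ∪ (negative diffs).
|A - A| = 1 + 2·5 = 11 (matches direct enumeration: 11).

|A - A| = 11


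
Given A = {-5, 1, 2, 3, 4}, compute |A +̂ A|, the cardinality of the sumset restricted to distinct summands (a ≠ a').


Restricted sumset: A +̂ A = {a + a' : a ∈ A, a' ∈ A, a ≠ a'}.
Equivalently, take A + A and drop any sum 2a that is achievable ONLY as a + a for a ∈ A (i.e. sums representable only with equal summands).
Enumerate pairs (a, a') with a < a' (symmetric, so each unordered pair gives one sum; this covers all a ≠ a'):
  -5 + 1 = -4
  -5 + 2 = -3
  -5 + 3 = -2
  -5 + 4 = -1
  1 + 2 = 3
  1 + 3 = 4
  1 + 4 = 5
  2 + 3 = 5
  2 + 4 = 6
  3 + 4 = 7
Collected distinct sums: {-4, -3, -2, -1, 3, 4, 5, 6, 7}
|A +̂ A| = 9
(Reference bound: |A +̂ A| ≥ 2|A| - 3 for |A| ≥ 2, with |A| = 5 giving ≥ 7.)

|A +̂ A| = 9


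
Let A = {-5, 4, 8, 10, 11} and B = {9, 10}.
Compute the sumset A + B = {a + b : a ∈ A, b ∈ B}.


A + B = {a + b : a ∈ A, b ∈ B}.
Enumerate all |A|·|B| = 5·2 = 10 pairs (a, b) and collect distinct sums.
a = -5: -5+9=4, -5+10=5
a = 4: 4+9=13, 4+10=14
a = 8: 8+9=17, 8+10=18
a = 10: 10+9=19, 10+10=20
a = 11: 11+9=20, 11+10=21
Collecting distinct sums: A + B = {4, 5, 13, 14, 17, 18, 19, 20, 21}
|A + B| = 9

A + B = {4, 5, 13, 14, 17, 18, 19, 20, 21}


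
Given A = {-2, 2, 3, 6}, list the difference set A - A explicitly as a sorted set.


A - A = {a - a' : a, a' ∈ A}.
Compute a - a' for each ordered pair (a, a'):
a = -2: -2--2=0, -2-2=-4, -2-3=-5, -2-6=-8
a = 2: 2--2=4, 2-2=0, 2-3=-1, 2-6=-4
a = 3: 3--2=5, 3-2=1, 3-3=0, 3-6=-3
a = 6: 6--2=8, 6-2=4, 6-3=3, 6-6=0
Collecting distinct values (and noting 0 appears from a-a):
A - A = {-8, -5, -4, -3, -1, 0, 1, 3, 4, 5, 8}
|A - A| = 11

A - A = {-8, -5, -4, -3, -1, 0, 1, 3, 4, 5, 8}


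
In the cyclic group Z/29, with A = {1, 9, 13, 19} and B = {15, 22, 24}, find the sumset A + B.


Work in Z/29Z: reduce every sum a + b modulo 29.
Enumerate all 12 pairs:
a = 1: 1+15=16, 1+22=23, 1+24=25
a = 9: 9+15=24, 9+22=2, 9+24=4
a = 13: 13+15=28, 13+22=6, 13+24=8
a = 19: 19+15=5, 19+22=12, 19+24=14
Distinct residues collected: {2, 4, 5, 6, 8, 12, 14, 16, 23, 24, 25, 28}
|A + B| = 12 (out of 29 total residues).

A + B = {2, 4, 5, 6, 8, 12, 14, 16, 23, 24, 25, 28}


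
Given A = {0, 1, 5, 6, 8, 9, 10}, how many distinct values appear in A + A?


A + A = {a + a' : a, a' ∈ A}; |A| = 7.
General bounds: 2|A| - 1 ≤ |A + A| ≤ |A|(|A|+1)/2, i.e. 13 ≤ |A + A| ≤ 28.
Lower bound 2|A|-1 is attained iff A is an arithmetic progression.
Enumerate sums a + a' for a ≤ a' (symmetric, so this suffices):
a = 0: 0+0=0, 0+1=1, 0+5=5, 0+6=6, 0+8=8, 0+9=9, 0+10=10
a = 1: 1+1=2, 1+5=6, 1+6=7, 1+8=9, 1+9=10, 1+10=11
a = 5: 5+5=10, 5+6=11, 5+8=13, 5+9=14, 5+10=15
a = 6: 6+6=12, 6+8=14, 6+9=15, 6+10=16
a = 8: 8+8=16, 8+9=17, 8+10=18
a = 9: 9+9=18, 9+10=19
a = 10: 10+10=20
Distinct sums: {0, 1, 2, 5, 6, 7, 8, 9, 10, 11, 12, 13, 14, 15, 16, 17, 18, 19, 20}
|A + A| = 19

|A + A| = 19


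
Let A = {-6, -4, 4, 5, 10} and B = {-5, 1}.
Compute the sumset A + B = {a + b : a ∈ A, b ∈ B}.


A + B = {a + b : a ∈ A, b ∈ B}.
Enumerate all |A|·|B| = 5·2 = 10 pairs (a, b) and collect distinct sums.
a = -6: -6+-5=-11, -6+1=-5
a = -4: -4+-5=-9, -4+1=-3
a = 4: 4+-5=-1, 4+1=5
a = 5: 5+-5=0, 5+1=6
a = 10: 10+-5=5, 10+1=11
Collecting distinct sums: A + B = {-11, -9, -5, -3, -1, 0, 5, 6, 11}
|A + B| = 9

A + B = {-11, -9, -5, -3, -1, 0, 5, 6, 11}


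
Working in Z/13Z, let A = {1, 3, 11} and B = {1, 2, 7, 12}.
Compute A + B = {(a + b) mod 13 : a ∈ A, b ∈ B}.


Work in Z/13Z: reduce every sum a + b modulo 13.
Enumerate all 12 pairs:
a = 1: 1+1=2, 1+2=3, 1+7=8, 1+12=0
a = 3: 3+1=4, 3+2=5, 3+7=10, 3+12=2
a = 11: 11+1=12, 11+2=0, 11+7=5, 11+12=10
Distinct residues collected: {0, 2, 3, 4, 5, 8, 10, 12}
|A + B| = 8 (out of 13 total residues).

A + B = {0, 2, 3, 4, 5, 8, 10, 12}


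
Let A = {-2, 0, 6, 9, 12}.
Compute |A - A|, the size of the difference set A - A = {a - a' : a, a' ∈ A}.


A - A = {a - a' : a, a' ∈ A}; |A| = 5.
Bounds: 2|A|-1 ≤ |A - A| ≤ |A|² - |A| + 1, i.e. 9 ≤ |A - A| ≤ 21.
Note: 0 ∈ A - A always (from a - a). The set is symmetric: if d ∈ A - A then -d ∈ A - A.
Enumerate nonzero differences d = a - a' with a > a' (then include -d):
Positive differences: {2, 3, 6, 8, 9, 11, 12, 14}
Full difference set: {0} ∪ (positive diffs) ∪ (negative diffs).
|A - A| = 1 + 2·8 = 17 (matches direct enumeration: 17).

|A - A| = 17


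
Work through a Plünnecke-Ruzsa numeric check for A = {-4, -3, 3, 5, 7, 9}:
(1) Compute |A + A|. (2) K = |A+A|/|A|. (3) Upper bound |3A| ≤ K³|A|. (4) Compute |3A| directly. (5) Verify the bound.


|A| = 6.
Step 1: Compute A + A by enumerating all 36 pairs.
A + A = {-8, -7, -6, -1, 0, 1, 2, 3, 4, 5, 6, 8, 10, 12, 14, 16, 18}, so |A + A| = 17.
Step 2: Doubling constant K = |A + A|/|A| = 17/6 = 17/6 ≈ 2.8333.
Step 3: Plünnecke-Ruzsa gives |3A| ≤ K³·|A| = (2.8333)³ · 6 ≈ 136.4722.
Step 4: Compute 3A = A + A + A directly by enumerating all triples (a,b,c) ∈ A³; |3A| = 31.
Step 5: Check 31 ≤ 136.4722? Yes ✓.

K = 17/6, Plünnecke-Ruzsa bound K³|A| ≈ 136.4722, |3A| = 31, inequality holds.


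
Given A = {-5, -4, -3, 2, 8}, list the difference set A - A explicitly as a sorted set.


A - A = {a - a' : a, a' ∈ A}.
Compute a - a' for each ordered pair (a, a'):
a = -5: -5--5=0, -5--4=-1, -5--3=-2, -5-2=-7, -5-8=-13
a = -4: -4--5=1, -4--4=0, -4--3=-1, -4-2=-6, -4-8=-12
a = -3: -3--5=2, -3--4=1, -3--3=0, -3-2=-5, -3-8=-11
a = 2: 2--5=7, 2--4=6, 2--3=5, 2-2=0, 2-8=-6
a = 8: 8--5=13, 8--4=12, 8--3=11, 8-2=6, 8-8=0
Collecting distinct values (and noting 0 appears from a-a):
A - A = {-13, -12, -11, -7, -6, -5, -2, -1, 0, 1, 2, 5, 6, 7, 11, 12, 13}
|A - A| = 17

A - A = {-13, -12, -11, -7, -6, -5, -2, -1, 0, 1, 2, 5, 6, 7, 11, 12, 13}


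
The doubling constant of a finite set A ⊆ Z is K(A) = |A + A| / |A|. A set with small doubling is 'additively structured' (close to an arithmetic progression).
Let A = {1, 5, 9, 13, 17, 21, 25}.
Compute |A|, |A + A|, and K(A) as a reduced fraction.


|A| = 7.
Compute A + A by enumerating all 49 pairs.
A + A = {2, 6, 10, 14, 18, 22, 26, 30, 34, 38, 42, 46, 50}, so |A + A| = 13.
K = |A + A| / |A| = 13/7 (already in lowest terms) ≈ 1.8571.
Reference: AP of size 7 gives K = 13/7 ≈ 1.8571; a fully generic set of size 7 gives K ≈ 4.0000.

|A| = 7, |A + A| = 13, K = 13/7.


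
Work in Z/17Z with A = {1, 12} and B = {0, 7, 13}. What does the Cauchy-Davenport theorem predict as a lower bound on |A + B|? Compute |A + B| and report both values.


Cauchy-Davenport: |A + B| ≥ min(p, |A| + |B| - 1) for A, B nonempty in Z/pZ.
|A| = 2, |B| = 3, p = 17.
CD lower bound = min(17, 2 + 3 - 1) = min(17, 4) = 4.
Compute A + B mod 17 directly:
a = 1: 1+0=1, 1+7=8, 1+13=14
a = 12: 12+0=12, 12+7=2, 12+13=8
A + B = {1, 2, 8, 12, 14}, so |A + B| = 5.
Verify: 5 ≥ 4? Yes ✓.

CD lower bound = 4, actual |A + B| = 5.


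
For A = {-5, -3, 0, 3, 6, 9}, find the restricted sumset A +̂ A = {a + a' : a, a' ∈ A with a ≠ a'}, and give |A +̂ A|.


Restricted sumset: A +̂ A = {a + a' : a ∈ A, a' ∈ A, a ≠ a'}.
Equivalently, take A + A and drop any sum 2a that is achievable ONLY as a + a for a ∈ A (i.e. sums representable only with equal summands).
Enumerate pairs (a, a') with a < a' (symmetric, so each unordered pair gives one sum; this covers all a ≠ a'):
  -5 + -3 = -8
  -5 + 0 = -5
  -5 + 3 = -2
  -5 + 6 = 1
  -5 + 9 = 4
  -3 + 0 = -3
  -3 + 3 = 0
  -3 + 6 = 3
  -3 + 9 = 6
  0 + 3 = 3
  0 + 6 = 6
  0 + 9 = 9
  3 + 6 = 9
  3 + 9 = 12
  6 + 9 = 15
Collected distinct sums: {-8, -5, -3, -2, 0, 1, 3, 4, 6, 9, 12, 15}
|A +̂ A| = 12
(Reference bound: |A +̂ A| ≥ 2|A| - 3 for |A| ≥ 2, with |A| = 6 giving ≥ 9.)

|A +̂ A| = 12


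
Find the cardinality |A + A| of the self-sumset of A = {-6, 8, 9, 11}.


A + A = {a + a' : a, a' ∈ A}; |A| = 4.
General bounds: 2|A| - 1 ≤ |A + A| ≤ |A|(|A|+1)/2, i.e. 7 ≤ |A + A| ≤ 10.
Lower bound 2|A|-1 is attained iff A is an arithmetic progression.
Enumerate sums a + a' for a ≤ a' (symmetric, so this suffices):
a = -6: -6+-6=-12, -6+8=2, -6+9=3, -6+11=5
a = 8: 8+8=16, 8+9=17, 8+11=19
a = 9: 9+9=18, 9+11=20
a = 11: 11+11=22
Distinct sums: {-12, 2, 3, 5, 16, 17, 18, 19, 20, 22}
|A + A| = 10

|A + A| = 10


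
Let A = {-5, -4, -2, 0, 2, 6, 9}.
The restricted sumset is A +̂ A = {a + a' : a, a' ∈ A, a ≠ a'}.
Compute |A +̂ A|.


Restricted sumset: A +̂ A = {a + a' : a ∈ A, a' ∈ A, a ≠ a'}.
Equivalently, take A + A and drop any sum 2a that is achievable ONLY as a + a for a ∈ A (i.e. sums representable only with equal summands).
Enumerate pairs (a, a') with a < a' (symmetric, so each unordered pair gives one sum; this covers all a ≠ a'):
  -5 + -4 = -9
  -5 + -2 = -7
  -5 + 0 = -5
  -5 + 2 = -3
  -5 + 6 = 1
  -5 + 9 = 4
  -4 + -2 = -6
  -4 + 0 = -4
  -4 + 2 = -2
  -4 + 6 = 2
  -4 + 9 = 5
  -2 + 0 = -2
  -2 + 2 = 0
  -2 + 6 = 4
  -2 + 9 = 7
  0 + 2 = 2
  0 + 6 = 6
  0 + 9 = 9
  2 + 6 = 8
  2 + 9 = 11
  6 + 9 = 15
Collected distinct sums: {-9, -7, -6, -5, -4, -3, -2, 0, 1, 2, 4, 5, 6, 7, 8, 9, 11, 15}
|A +̂ A| = 18
(Reference bound: |A +̂ A| ≥ 2|A| - 3 for |A| ≥ 2, with |A| = 7 giving ≥ 11.)

|A +̂ A| = 18


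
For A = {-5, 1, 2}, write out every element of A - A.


A - A = {a - a' : a, a' ∈ A}.
Compute a - a' for each ordered pair (a, a'):
a = -5: -5--5=0, -5-1=-6, -5-2=-7
a = 1: 1--5=6, 1-1=0, 1-2=-1
a = 2: 2--5=7, 2-1=1, 2-2=0
Collecting distinct values (and noting 0 appears from a-a):
A - A = {-7, -6, -1, 0, 1, 6, 7}
|A - A| = 7

A - A = {-7, -6, -1, 0, 1, 6, 7}


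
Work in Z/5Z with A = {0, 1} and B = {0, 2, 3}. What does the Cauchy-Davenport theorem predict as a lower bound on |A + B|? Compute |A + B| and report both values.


Cauchy-Davenport: |A + B| ≥ min(p, |A| + |B| - 1) for A, B nonempty in Z/pZ.
|A| = 2, |B| = 3, p = 5.
CD lower bound = min(5, 2 + 3 - 1) = min(5, 4) = 4.
Compute A + B mod 5 directly:
a = 0: 0+0=0, 0+2=2, 0+3=3
a = 1: 1+0=1, 1+2=3, 1+3=4
A + B = {0, 1, 2, 3, 4}, so |A + B| = 5.
Verify: 5 ≥ 4? Yes ✓.

CD lower bound = 4, actual |A + B| = 5.


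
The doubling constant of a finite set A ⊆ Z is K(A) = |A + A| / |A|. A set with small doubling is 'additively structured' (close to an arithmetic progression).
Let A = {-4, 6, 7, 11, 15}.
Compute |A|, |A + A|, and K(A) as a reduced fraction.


|A| = 5.
Compute A + A by enumerating all 25 pairs.
A + A = {-8, 2, 3, 7, 11, 12, 13, 14, 17, 18, 21, 22, 26, 30}, so |A + A| = 14.
K = |A + A| / |A| = 14/5 (already in lowest terms) ≈ 2.8000.
Reference: AP of size 5 gives K = 9/5 ≈ 1.8000; a fully generic set of size 5 gives K ≈ 3.0000.

|A| = 5, |A + A| = 14, K = 14/5.


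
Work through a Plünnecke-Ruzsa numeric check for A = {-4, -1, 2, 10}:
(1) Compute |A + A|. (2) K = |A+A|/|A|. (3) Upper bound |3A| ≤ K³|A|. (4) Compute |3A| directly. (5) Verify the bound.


|A| = 4.
Step 1: Compute A + A by enumerating all 16 pairs.
A + A = {-8, -5, -2, 1, 4, 6, 9, 12, 20}, so |A + A| = 9.
Step 2: Doubling constant K = |A + A|/|A| = 9/4 = 9/4 ≈ 2.2500.
Step 3: Plünnecke-Ruzsa gives |3A| ≤ K³·|A| = (2.2500)³ · 4 ≈ 45.5625.
Step 4: Compute 3A = A + A + A directly by enumerating all triples (a,b,c) ∈ A³; |3A| = 16.
Step 5: Check 16 ≤ 45.5625? Yes ✓.

K = 9/4, Plünnecke-Ruzsa bound K³|A| ≈ 45.5625, |3A| = 16, inequality holds.


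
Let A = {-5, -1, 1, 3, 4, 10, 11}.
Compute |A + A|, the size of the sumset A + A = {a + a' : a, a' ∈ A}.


A + A = {a + a' : a, a' ∈ A}; |A| = 7.
General bounds: 2|A| - 1 ≤ |A + A| ≤ |A|(|A|+1)/2, i.e. 13 ≤ |A + A| ≤ 28.
Lower bound 2|A|-1 is attained iff A is an arithmetic progression.
Enumerate sums a + a' for a ≤ a' (symmetric, so this suffices):
a = -5: -5+-5=-10, -5+-1=-6, -5+1=-4, -5+3=-2, -5+4=-1, -5+10=5, -5+11=6
a = -1: -1+-1=-2, -1+1=0, -1+3=2, -1+4=3, -1+10=9, -1+11=10
a = 1: 1+1=2, 1+3=4, 1+4=5, 1+10=11, 1+11=12
a = 3: 3+3=6, 3+4=7, 3+10=13, 3+11=14
a = 4: 4+4=8, 4+10=14, 4+11=15
a = 10: 10+10=20, 10+11=21
a = 11: 11+11=22
Distinct sums: {-10, -6, -4, -2, -1, 0, 2, 3, 4, 5, 6, 7, 8, 9, 10, 11, 12, 13, 14, 15, 20, 21, 22}
|A + A| = 23

|A + A| = 23


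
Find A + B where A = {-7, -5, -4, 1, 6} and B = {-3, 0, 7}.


A + B = {a + b : a ∈ A, b ∈ B}.
Enumerate all |A|·|B| = 5·3 = 15 pairs (a, b) and collect distinct sums.
a = -7: -7+-3=-10, -7+0=-7, -7+7=0
a = -5: -5+-3=-8, -5+0=-5, -5+7=2
a = -4: -4+-3=-7, -4+0=-4, -4+7=3
a = 1: 1+-3=-2, 1+0=1, 1+7=8
a = 6: 6+-3=3, 6+0=6, 6+7=13
Collecting distinct sums: A + B = {-10, -8, -7, -5, -4, -2, 0, 1, 2, 3, 6, 8, 13}
|A + B| = 13

A + B = {-10, -8, -7, -5, -4, -2, 0, 1, 2, 3, 6, 8, 13}


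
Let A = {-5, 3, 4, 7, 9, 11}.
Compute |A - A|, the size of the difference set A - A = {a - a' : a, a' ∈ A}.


A - A = {a - a' : a, a' ∈ A}; |A| = 6.
Bounds: 2|A|-1 ≤ |A - A| ≤ |A|² - |A| + 1, i.e. 11 ≤ |A - A| ≤ 31.
Note: 0 ∈ A - A always (from a - a). The set is symmetric: if d ∈ A - A then -d ∈ A - A.
Enumerate nonzero differences d = a - a' with a > a' (then include -d):
Positive differences: {1, 2, 3, 4, 5, 6, 7, 8, 9, 12, 14, 16}
Full difference set: {0} ∪ (positive diffs) ∪ (negative diffs).
|A - A| = 1 + 2·12 = 25 (matches direct enumeration: 25).

|A - A| = 25


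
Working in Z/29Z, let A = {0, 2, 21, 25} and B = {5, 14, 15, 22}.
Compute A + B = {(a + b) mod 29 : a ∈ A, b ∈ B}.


Work in Z/29Z: reduce every sum a + b modulo 29.
Enumerate all 16 pairs:
a = 0: 0+5=5, 0+14=14, 0+15=15, 0+22=22
a = 2: 2+5=7, 2+14=16, 2+15=17, 2+22=24
a = 21: 21+5=26, 21+14=6, 21+15=7, 21+22=14
a = 25: 25+5=1, 25+14=10, 25+15=11, 25+22=18
Distinct residues collected: {1, 5, 6, 7, 10, 11, 14, 15, 16, 17, 18, 22, 24, 26}
|A + B| = 14 (out of 29 total residues).

A + B = {1, 5, 6, 7, 10, 11, 14, 15, 16, 17, 18, 22, 24, 26}


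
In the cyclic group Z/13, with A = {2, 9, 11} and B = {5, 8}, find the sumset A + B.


Work in Z/13Z: reduce every sum a + b modulo 13.
Enumerate all 6 pairs:
a = 2: 2+5=7, 2+8=10
a = 9: 9+5=1, 9+8=4
a = 11: 11+5=3, 11+8=6
Distinct residues collected: {1, 3, 4, 6, 7, 10}
|A + B| = 6 (out of 13 total residues).

A + B = {1, 3, 4, 6, 7, 10}


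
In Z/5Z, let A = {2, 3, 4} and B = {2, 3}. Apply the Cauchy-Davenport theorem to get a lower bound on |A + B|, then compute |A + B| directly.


Cauchy-Davenport: |A + B| ≥ min(p, |A| + |B| - 1) for A, B nonempty in Z/pZ.
|A| = 3, |B| = 2, p = 5.
CD lower bound = min(5, 3 + 2 - 1) = min(5, 4) = 4.
Compute A + B mod 5 directly:
a = 2: 2+2=4, 2+3=0
a = 3: 3+2=0, 3+3=1
a = 4: 4+2=1, 4+3=2
A + B = {0, 1, 2, 4}, so |A + B| = 4.
Verify: 4 ≥ 4? Yes ✓.

CD lower bound = 4, actual |A + B| = 4.


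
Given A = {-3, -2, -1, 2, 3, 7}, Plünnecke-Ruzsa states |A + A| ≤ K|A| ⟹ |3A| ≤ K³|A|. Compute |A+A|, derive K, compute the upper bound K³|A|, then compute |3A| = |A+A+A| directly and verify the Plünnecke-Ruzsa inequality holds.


|A| = 6.
Step 1: Compute A + A by enumerating all 36 pairs.
A + A = {-6, -5, -4, -3, -2, -1, 0, 1, 2, 4, 5, 6, 9, 10, 14}, so |A + A| = 15.
Step 2: Doubling constant K = |A + A|/|A| = 15/6 = 15/6 ≈ 2.5000.
Step 3: Plünnecke-Ruzsa gives |3A| ≤ K³·|A| = (2.5000)³ · 6 ≈ 93.7500.
Step 4: Compute 3A = A + A + A directly by enumerating all triples (a,b,c) ∈ A³; |3A| = 25.
Step 5: Check 25 ≤ 93.7500? Yes ✓.

K = 15/6, Plünnecke-Ruzsa bound K³|A| ≈ 93.7500, |3A| = 25, inequality holds.


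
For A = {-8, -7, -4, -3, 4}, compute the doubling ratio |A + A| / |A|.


|A| = 5.
Compute A + A by enumerating all 25 pairs.
A + A = {-16, -15, -14, -12, -11, -10, -8, -7, -6, -4, -3, 0, 1, 8}, so |A + A| = 14.
K = |A + A| / |A| = 14/5 (already in lowest terms) ≈ 2.8000.
Reference: AP of size 5 gives K = 9/5 ≈ 1.8000; a fully generic set of size 5 gives K ≈ 3.0000.

|A| = 5, |A + A| = 14, K = 14/5.


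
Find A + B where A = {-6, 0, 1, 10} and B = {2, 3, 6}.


A + B = {a + b : a ∈ A, b ∈ B}.
Enumerate all |A|·|B| = 4·3 = 12 pairs (a, b) and collect distinct sums.
a = -6: -6+2=-4, -6+3=-3, -6+6=0
a = 0: 0+2=2, 0+3=3, 0+6=6
a = 1: 1+2=3, 1+3=4, 1+6=7
a = 10: 10+2=12, 10+3=13, 10+6=16
Collecting distinct sums: A + B = {-4, -3, 0, 2, 3, 4, 6, 7, 12, 13, 16}
|A + B| = 11

A + B = {-4, -3, 0, 2, 3, 4, 6, 7, 12, 13, 16}


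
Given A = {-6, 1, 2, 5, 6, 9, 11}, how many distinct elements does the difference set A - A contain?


A - A = {a - a' : a, a' ∈ A}; |A| = 7.
Bounds: 2|A|-1 ≤ |A - A| ≤ |A|² - |A| + 1, i.e. 13 ≤ |A - A| ≤ 43.
Note: 0 ∈ A - A always (from a - a). The set is symmetric: if d ∈ A - A then -d ∈ A - A.
Enumerate nonzero differences d = a - a' with a > a' (then include -d):
Positive differences: {1, 2, 3, 4, 5, 6, 7, 8, 9, 10, 11, 12, 15, 17}
Full difference set: {0} ∪ (positive diffs) ∪ (negative diffs).
|A - A| = 1 + 2·14 = 29 (matches direct enumeration: 29).

|A - A| = 29


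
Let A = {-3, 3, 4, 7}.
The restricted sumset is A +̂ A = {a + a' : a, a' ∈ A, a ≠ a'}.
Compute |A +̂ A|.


Restricted sumset: A +̂ A = {a + a' : a ∈ A, a' ∈ A, a ≠ a'}.
Equivalently, take A + A and drop any sum 2a that is achievable ONLY as a + a for a ∈ A (i.e. sums representable only with equal summands).
Enumerate pairs (a, a') with a < a' (symmetric, so each unordered pair gives one sum; this covers all a ≠ a'):
  -3 + 3 = 0
  -3 + 4 = 1
  -3 + 7 = 4
  3 + 4 = 7
  3 + 7 = 10
  4 + 7 = 11
Collected distinct sums: {0, 1, 4, 7, 10, 11}
|A +̂ A| = 6
(Reference bound: |A +̂ A| ≥ 2|A| - 3 for |A| ≥ 2, with |A| = 4 giving ≥ 5.)

|A +̂ A| = 6


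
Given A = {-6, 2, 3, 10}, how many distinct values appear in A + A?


A + A = {a + a' : a, a' ∈ A}; |A| = 4.
General bounds: 2|A| - 1 ≤ |A + A| ≤ |A|(|A|+1)/2, i.e. 7 ≤ |A + A| ≤ 10.
Lower bound 2|A|-1 is attained iff A is an arithmetic progression.
Enumerate sums a + a' for a ≤ a' (symmetric, so this suffices):
a = -6: -6+-6=-12, -6+2=-4, -6+3=-3, -6+10=4
a = 2: 2+2=4, 2+3=5, 2+10=12
a = 3: 3+3=6, 3+10=13
a = 10: 10+10=20
Distinct sums: {-12, -4, -3, 4, 5, 6, 12, 13, 20}
|A + A| = 9

|A + A| = 9


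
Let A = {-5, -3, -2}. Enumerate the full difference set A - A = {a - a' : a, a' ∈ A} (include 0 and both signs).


A - A = {a - a' : a, a' ∈ A}.
Compute a - a' for each ordered pair (a, a'):
a = -5: -5--5=0, -5--3=-2, -5--2=-3
a = -3: -3--5=2, -3--3=0, -3--2=-1
a = -2: -2--5=3, -2--3=1, -2--2=0
Collecting distinct values (and noting 0 appears from a-a):
A - A = {-3, -2, -1, 0, 1, 2, 3}
|A - A| = 7

A - A = {-3, -2, -1, 0, 1, 2, 3}


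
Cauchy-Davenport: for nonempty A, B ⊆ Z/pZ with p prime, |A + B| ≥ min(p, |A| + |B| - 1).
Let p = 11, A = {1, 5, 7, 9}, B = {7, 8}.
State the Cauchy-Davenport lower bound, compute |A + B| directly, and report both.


Cauchy-Davenport: |A + B| ≥ min(p, |A| + |B| - 1) for A, B nonempty in Z/pZ.
|A| = 4, |B| = 2, p = 11.
CD lower bound = min(11, 4 + 2 - 1) = min(11, 5) = 5.
Compute A + B mod 11 directly:
a = 1: 1+7=8, 1+8=9
a = 5: 5+7=1, 5+8=2
a = 7: 7+7=3, 7+8=4
a = 9: 9+7=5, 9+8=6
A + B = {1, 2, 3, 4, 5, 6, 8, 9}, so |A + B| = 8.
Verify: 8 ≥ 5? Yes ✓.

CD lower bound = 5, actual |A + B| = 8.


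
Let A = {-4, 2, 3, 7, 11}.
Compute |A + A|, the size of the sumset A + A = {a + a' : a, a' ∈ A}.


A + A = {a + a' : a, a' ∈ A}; |A| = 5.
General bounds: 2|A| - 1 ≤ |A + A| ≤ |A|(|A|+1)/2, i.e. 9 ≤ |A + A| ≤ 15.
Lower bound 2|A|-1 is attained iff A is an arithmetic progression.
Enumerate sums a + a' for a ≤ a' (symmetric, so this suffices):
a = -4: -4+-4=-8, -4+2=-2, -4+3=-1, -4+7=3, -4+11=7
a = 2: 2+2=4, 2+3=5, 2+7=9, 2+11=13
a = 3: 3+3=6, 3+7=10, 3+11=14
a = 7: 7+7=14, 7+11=18
a = 11: 11+11=22
Distinct sums: {-8, -2, -1, 3, 4, 5, 6, 7, 9, 10, 13, 14, 18, 22}
|A + A| = 14

|A + A| = 14


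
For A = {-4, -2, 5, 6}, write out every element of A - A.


A - A = {a - a' : a, a' ∈ A}.
Compute a - a' for each ordered pair (a, a'):
a = -4: -4--4=0, -4--2=-2, -4-5=-9, -4-6=-10
a = -2: -2--4=2, -2--2=0, -2-5=-7, -2-6=-8
a = 5: 5--4=9, 5--2=7, 5-5=0, 5-6=-1
a = 6: 6--4=10, 6--2=8, 6-5=1, 6-6=0
Collecting distinct values (and noting 0 appears from a-a):
A - A = {-10, -9, -8, -7, -2, -1, 0, 1, 2, 7, 8, 9, 10}
|A - A| = 13

A - A = {-10, -9, -8, -7, -2, -1, 0, 1, 2, 7, 8, 9, 10}


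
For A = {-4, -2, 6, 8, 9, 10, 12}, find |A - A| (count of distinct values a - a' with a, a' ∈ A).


A - A = {a - a' : a, a' ∈ A}; |A| = 7.
Bounds: 2|A|-1 ≤ |A - A| ≤ |A|² - |A| + 1, i.e. 13 ≤ |A - A| ≤ 43.
Note: 0 ∈ A - A always (from a - a). The set is symmetric: if d ∈ A - A then -d ∈ A - A.
Enumerate nonzero differences d = a - a' with a > a' (then include -d):
Positive differences: {1, 2, 3, 4, 6, 8, 10, 11, 12, 13, 14, 16}
Full difference set: {0} ∪ (positive diffs) ∪ (negative diffs).
|A - A| = 1 + 2·12 = 25 (matches direct enumeration: 25).

|A - A| = 25


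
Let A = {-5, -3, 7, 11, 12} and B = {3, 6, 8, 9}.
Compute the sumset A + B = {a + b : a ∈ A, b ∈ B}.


A + B = {a + b : a ∈ A, b ∈ B}.
Enumerate all |A|·|B| = 5·4 = 20 pairs (a, b) and collect distinct sums.
a = -5: -5+3=-2, -5+6=1, -5+8=3, -5+9=4
a = -3: -3+3=0, -3+6=3, -3+8=5, -3+9=6
a = 7: 7+3=10, 7+6=13, 7+8=15, 7+9=16
a = 11: 11+3=14, 11+6=17, 11+8=19, 11+9=20
a = 12: 12+3=15, 12+6=18, 12+8=20, 12+9=21
Collecting distinct sums: A + B = {-2, 0, 1, 3, 4, 5, 6, 10, 13, 14, 15, 16, 17, 18, 19, 20, 21}
|A + B| = 17

A + B = {-2, 0, 1, 3, 4, 5, 6, 10, 13, 14, 15, 16, 17, 18, 19, 20, 21}


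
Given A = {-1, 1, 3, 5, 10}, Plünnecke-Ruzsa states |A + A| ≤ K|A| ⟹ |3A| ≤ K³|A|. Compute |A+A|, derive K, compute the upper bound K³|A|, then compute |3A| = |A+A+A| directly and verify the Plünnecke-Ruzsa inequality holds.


|A| = 5.
Step 1: Compute A + A by enumerating all 25 pairs.
A + A = {-2, 0, 2, 4, 6, 8, 9, 10, 11, 13, 15, 20}, so |A + A| = 12.
Step 2: Doubling constant K = |A + A|/|A| = 12/5 = 12/5 ≈ 2.4000.
Step 3: Plünnecke-Ruzsa gives |3A| ≤ K³·|A| = (2.4000)³ · 5 ≈ 69.1200.
Step 4: Compute 3A = A + A + A directly by enumerating all triples (a,b,c) ∈ A³; |3A| = 22.
Step 5: Check 22 ≤ 69.1200? Yes ✓.

K = 12/5, Plünnecke-Ruzsa bound K³|A| ≈ 69.1200, |3A| = 22, inequality holds.


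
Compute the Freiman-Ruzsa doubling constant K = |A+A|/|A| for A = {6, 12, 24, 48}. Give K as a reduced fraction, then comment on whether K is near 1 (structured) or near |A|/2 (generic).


|A| = 4.
Compute A + A by enumerating all 16 pairs.
A + A = {12, 18, 24, 30, 36, 48, 54, 60, 72, 96}, so |A + A| = 10.
K = |A + A| / |A| = 10/4 = 5/2 ≈ 2.5000.
Reference: AP of size 4 gives K = 7/4 ≈ 1.7500; a fully generic set of size 4 gives K ≈ 2.5000.

|A| = 4, |A + A| = 10, K = 10/4 = 5/2.


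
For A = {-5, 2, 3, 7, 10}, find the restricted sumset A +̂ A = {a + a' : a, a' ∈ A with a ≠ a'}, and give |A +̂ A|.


Restricted sumset: A +̂ A = {a + a' : a ∈ A, a' ∈ A, a ≠ a'}.
Equivalently, take A + A and drop any sum 2a that is achievable ONLY as a + a for a ∈ A (i.e. sums representable only with equal summands).
Enumerate pairs (a, a') with a < a' (symmetric, so each unordered pair gives one sum; this covers all a ≠ a'):
  -5 + 2 = -3
  -5 + 3 = -2
  -5 + 7 = 2
  -5 + 10 = 5
  2 + 3 = 5
  2 + 7 = 9
  2 + 10 = 12
  3 + 7 = 10
  3 + 10 = 13
  7 + 10 = 17
Collected distinct sums: {-3, -2, 2, 5, 9, 10, 12, 13, 17}
|A +̂ A| = 9
(Reference bound: |A +̂ A| ≥ 2|A| - 3 for |A| ≥ 2, with |A| = 5 giving ≥ 7.)

|A +̂ A| = 9


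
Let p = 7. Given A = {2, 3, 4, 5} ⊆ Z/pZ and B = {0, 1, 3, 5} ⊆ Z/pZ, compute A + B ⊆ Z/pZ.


Work in Z/7Z: reduce every sum a + b modulo 7.
Enumerate all 16 pairs:
a = 2: 2+0=2, 2+1=3, 2+3=5, 2+5=0
a = 3: 3+0=3, 3+1=4, 3+3=6, 3+5=1
a = 4: 4+0=4, 4+1=5, 4+3=0, 4+5=2
a = 5: 5+0=5, 5+1=6, 5+3=1, 5+5=3
Distinct residues collected: {0, 1, 2, 3, 4, 5, 6}
|A + B| = 7 (out of 7 total residues).

A + B = {0, 1, 2, 3, 4, 5, 6}


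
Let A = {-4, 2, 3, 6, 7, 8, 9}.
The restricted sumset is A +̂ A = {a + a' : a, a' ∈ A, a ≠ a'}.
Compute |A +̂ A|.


Restricted sumset: A +̂ A = {a + a' : a ∈ A, a' ∈ A, a ≠ a'}.
Equivalently, take A + A and drop any sum 2a that is achievable ONLY as a + a for a ∈ A (i.e. sums representable only with equal summands).
Enumerate pairs (a, a') with a < a' (symmetric, so each unordered pair gives one sum; this covers all a ≠ a'):
  -4 + 2 = -2
  -4 + 3 = -1
  -4 + 6 = 2
  -4 + 7 = 3
  -4 + 8 = 4
  -4 + 9 = 5
  2 + 3 = 5
  2 + 6 = 8
  2 + 7 = 9
  2 + 8 = 10
  2 + 9 = 11
  3 + 6 = 9
  3 + 7 = 10
  3 + 8 = 11
  3 + 9 = 12
  6 + 7 = 13
  6 + 8 = 14
  6 + 9 = 15
  7 + 8 = 15
  7 + 9 = 16
  8 + 9 = 17
Collected distinct sums: {-2, -1, 2, 3, 4, 5, 8, 9, 10, 11, 12, 13, 14, 15, 16, 17}
|A +̂ A| = 16
(Reference bound: |A +̂ A| ≥ 2|A| - 3 for |A| ≥ 2, with |A| = 7 giving ≥ 11.)

|A +̂ A| = 16


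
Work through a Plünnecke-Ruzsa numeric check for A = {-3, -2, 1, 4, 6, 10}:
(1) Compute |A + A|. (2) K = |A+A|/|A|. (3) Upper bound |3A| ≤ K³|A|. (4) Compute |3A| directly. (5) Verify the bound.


|A| = 6.
Step 1: Compute A + A by enumerating all 36 pairs.
A + A = {-6, -5, -4, -2, -1, 1, 2, 3, 4, 5, 7, 8, 10, 11, 12, 14, 16, 20}, so |A + A| = 18.
Step 2: Doubling constant K = |A + A|/|A| = 18/6 = 18/6 ≈ 3.0000.
Step 3: Plünnecke-Ruzsa gives |3A| ≤ K³·|A| = (3.0000)³ · 6 ≈ 162.0000.
Step 4: Compute 3A = A + A + A directly by enumerating all triples (a,b,c) ∈ A³; |3A| = 34.
Step 5: Check 34 ≤ 162.0000? Yes ✓.

K = 18/6, Plünnecke-Ruzsa bound K³|A| ≈ 162.0000, |3A| = 34, inequality holds.


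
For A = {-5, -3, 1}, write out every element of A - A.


A - A = {a - a' : a, a' ∈ A}.
Compute a - a' for each ordered pair (a, a'):
a = -5: -5--5=0, -5--3=-2, -5-1=-6
a = -3: -3--5=2, -3--3=0, -3-1=-4
a = 1: 1--5=6, 1--3=4, 1-1=0
Collecting distinct values (and noting 0 appears from a-a):
A - A = {-6, -4, -2, 0, 2, 4, 6}
|A - A| = 7

A - A = {-6, -4, -2, 0, 2, 4, 6}


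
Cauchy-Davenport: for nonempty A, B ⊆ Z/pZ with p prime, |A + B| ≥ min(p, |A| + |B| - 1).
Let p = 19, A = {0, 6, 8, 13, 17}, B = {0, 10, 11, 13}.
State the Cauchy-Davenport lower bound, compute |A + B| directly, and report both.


Cauchy-Davenport: |A + B| ≥ min(p, |A| + |B| - 1) for A, B nonempty in Z/pZ.
|A| = 5, |B| = 4, p = 19.
CD lower bound = min(19, 5 + 4 - 1) = min(19, 8) = 8.
Compute A + B mod 19 directly:
a = 0: 0+0=0, 0+10=10, 0+11=11, 0+13=13
a = 6: 6+0=6, 6+10=16, 6+11=17, 6+13=0
a = 8: 8+0=8, 8+10=18, 8+11=0, 8+13=2
a = 13: 13+0=13, 13+10=4, 13+11=5, 13+13=7
a = 17: 17+0=17, 17+10=8, 17+11=9, 17+13=11
A + B = {0, 2, 4, 5, 6, 7, 8, 9, 10, 11, 13, 16, 17, 18}, so |A + B| = 14.
Verify: 14 ≥ 8? Yes ✓.

CD lower bound = 8, actual |A + B| = 14.


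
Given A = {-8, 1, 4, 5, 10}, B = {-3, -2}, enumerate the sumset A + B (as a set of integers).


A + B = {a + b : a ∈ A, b ∈ B}.
Enumerate all |A|·|B| = 5·2 = 10 pairs (a, b) and collect distinct sums.
a = -8: -8+-3=-11, -8+-2=-10
a = 1: 1+-3=-2, 1+-2=-1
a = 4: 4+-3=1, 4+-2=2
a = 5: 5+-3=2, 5+-2=3
a = 10: 10+-3=7, 10+-2=8
Collecting distinct sums: A + B = {-11, -10, -2, -1, 1, 2, 3, 7, 8}
|A + B| = 9

A + B = {-11, -10, -2, -1, 1, 2, 3, 7, 8}


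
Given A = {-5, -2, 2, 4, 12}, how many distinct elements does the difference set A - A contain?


A - A = {a - a' : a, a' ∈ A}; |A| = 5.
Bounds: 2|A|-1 ≤ |A - A| ≤ |A|² - |A| + 1, i.e. 9 ≤ |A - A| ≤ 21.
Note: 0 ∈ A - A always (from a - a). The set is symmetric: if d ∈ A - A then -d ∈ A - A.
Enumerate nonzero differences d = a - a' with a > a' (then include -d):
Positive differences: {2, 3, 4, 6, 7, 8, 9, 10, 14, 17}
Full difference set: {0} ∪ (positive diffs) ∪ (negative diffs).
|A - A| = 1 + 2·10 = 21 (matches direct enumeration: 21).

|A - A| = 21


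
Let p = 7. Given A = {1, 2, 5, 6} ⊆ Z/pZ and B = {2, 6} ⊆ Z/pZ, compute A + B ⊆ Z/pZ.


Work in Z/7Z: reduce every sum a + b modulo 7.
Enumerate all 8 pairs:
a = 1: 1+2=3, 1+6=0
a = 2: 2+2=4, 2+6=1
a = 5: 5+2=0, 5+6=4
a = 6: 6+2=1, 6+6=5
Distinct residues collected: {0, 1, 3, 4, 5}
|A + B| = 5 (out of 7 total residues).

A + B = {0, 1, 3, 4, 5}


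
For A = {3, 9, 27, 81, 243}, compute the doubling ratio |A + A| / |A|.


|A| = 5.
Compute A + A by enumerating all 25 pairs.
A + A = {6, 12, 18, 30, 36, 54, 84, 90, 108, 162, 246, 252, 270, 324, 486}, so |A + A| = 15.
K = |A + A| / |A| = 15/5 = 3/1 ≈ 3.0000.
Reference: AP of size 5 gives K = 9/5 ≈ 1.8000; a fully generic set of size 5 gives K ≈ 3.0000.

|A| = 5, |A + A| = 15, K = 15/5 = 3/1.


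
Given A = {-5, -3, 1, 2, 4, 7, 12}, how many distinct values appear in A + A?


A + A = {a + a' : a, a' ∈ A}; |A| = 7.
General bounds: 2|A| - 1 ≤ |A + A| ≤ |A|(|A|+1)/2, i.e. 13 ≤ |A + A| ≤ 28.
Lower bound 2|A|-1 is attained iff A is an arithmetic progression.
Enumerate sums a + a' for a ≤ a' (symmetric, so this suffices):
a = -5: -5+-5=-10, -5+-3=-8, -5+1=-4, -5+2=-3, -5+4=-1, -5+7=2, -5+12=7
a = -3: -3+-3=-6, -3+1=-2, -3+2=-1, -3+4=1, -3+7=4, -3+12=9
a = 1: 1+1=2, 1+2=3, 1+4=5, 1+7=8, 1+12=13
a = 2: 2+2=4, 2+4=6, 2+7=9, 2+12=14
a = 4: 4+4=8, 4+7=11, 4+12=16
a = 7: 7+7=14, 7+12=19
a = 12: 12+12=24
Distinct sums: {-10, -8, -6, -4, -3, -2, -1, 1, 2, 3, 4, 5, 6, 7, 8, 9, 11, 13, 14, 16, 19, 24}
|A + A| = 22

|A + A| = 22


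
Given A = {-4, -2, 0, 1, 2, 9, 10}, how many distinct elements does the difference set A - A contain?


A - A = {a - a' : a, a' ∈ A}; |A| = 7.
Bounds: 2|A|-1 ≤ |A - A| ≤ |A|² - |A| + 1, i.e. 13 ≤ |A - A| ≤ 43.
Note: 0 ∈ A - A always (from a - a). The set is symmetric: if d ∈ A - A then -d ∈ A - A.
Enumerate nonzero differences d = a - a' with a > a' (then include -d):
Positive differences: {1, 2, 3, 4, 5, 6, 7, 8, 9, 10, 11, 12, 13, 14}
Full difference set: {0} ∪ (positive diffs) ∪ (negative diffs).
|A - A| = 1 + 2·14 = 29 (matches direct enumeration: 29).

|A - A| = 29


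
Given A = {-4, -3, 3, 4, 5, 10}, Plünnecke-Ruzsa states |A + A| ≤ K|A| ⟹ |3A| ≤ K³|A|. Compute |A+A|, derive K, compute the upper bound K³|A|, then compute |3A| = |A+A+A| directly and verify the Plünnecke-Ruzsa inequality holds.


|A| = 6.
Step 1: Compute A + A by enumerating all 36 pairs.
A + A = {-8, -7, -6, -1, 0, 1, 2, 6, 7, 8, 9, 10, 13, 14, 15, 20}, so |A + A| = 16.
Step 2: Doubling constant K = |A + A|/|A| = 16/6 = 16/6 ≈ 2.6667.
Step 3: Plünnecke-Ruzsa gives |3A| ≤ K³·|A| = (2.6667)³ · 6 ≈ 113.7778.
Step 4: Compute 3A = A + A + A directly by enumerating all triples (a,b,c) ∈ A³; |3A| = 31.
Step 5: Check 31 ≤ 113.7778? Yes ✓.

K = 16/6, Plünnecke-Ruzsa bound K³|A| ≈ 113.7778, |3A| = 31, inequality holds.


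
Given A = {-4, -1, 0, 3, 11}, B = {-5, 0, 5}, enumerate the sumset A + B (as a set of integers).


A + B = {a + b : a ∈ A, b ∈ B}.
Enumerate all |A|·|B| = 5·3 = 15 pairs (a, b) and collect distinct sums.
a = -4: -4+-5=-9, -4+0=-4, -4+5=1
a = -1: -1+-5=-6, -1+0=-1, -1+5=4
a = 0: 0+-5=-5, 0+0=0, 0+5=5
a = 3: 3+-5=-2, 3+0=3, 3+5=8
a = 11: 11+-5=6, 11+0=11, 11+5=16
Collecting distinct sums: A + B = {-9, -6, -5, -4, -2, -1, 0, 1, 3, 4, 5, 6, 8, 11, 16}
|A + B| = 15

A + B = {-9, -6, -5, -4, -2, -1, 0, 1, 3, 4, 5, 6, 8, 11, 16}


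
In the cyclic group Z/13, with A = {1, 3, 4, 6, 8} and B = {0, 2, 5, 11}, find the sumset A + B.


Work in Z/13Z: reduce every sum a + b modulo 13.
Enumerate all 20 pairs:
a = 1: 1+0=1, 1+2=3, 1+5=6, 1+11=12
a = 3: 3+0=3, 3+2=5, 3+5=8, 3+11=1
a = 4: 4+0=4, 4+2=6, 4+5=9, 4+11=2
a = 6: 6+0=6, 6+2=8, 6+5=11, 6+11=4
a = 8: 8+0=8, 8+2=10, 8+5=0, 8+11=6
Distinct residues collected: {0, 1, 2, 3, 4, 5, 6, 8, 9, 10, 11, 12}
|A + B| = 12 (out of 13 total residues).

A + B = {0, 1, 2, 3, 4, 5, 6, 8, 9, 10, 11, 12}


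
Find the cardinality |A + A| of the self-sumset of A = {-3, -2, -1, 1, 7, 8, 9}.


A + A = {a + a' : a, a' ∈ A}; |A| = 7.
General bounds: 2|A| - 1 ≤ |A + A| ≤ |A|(|A|+1)/2, i.e. 13 ≤ |A + A| ≤ 28.
Lower bound 2|A|-1 is attained iff A is an arithmetic progression.
Enumerate sums a + a' for a ≤ a' (symmetric, so this suffices):
a = -3: -3+-3=-6, -3+-2=-5, -3+-1=-4, -3+1=-2, -3+7=4, -3+8=5, -3+9=6
a = -2: -2+-2=-4, -2+-1=-3, -2+1=-1, -2+7=5, -2+8=6, -2+9=7
a = -1: -1+-1=-2, -1+1=0, -1+7=6, -1+8=7, -1+9=8
a = 1: 1+1=2, 1+7=8, 1+8=9, 1+9=10
a = 7: 7+7=14, 7+8=15, 7+9=16
a = 8: 8+8=16, 8+9=17
a = 9: 9+9=18
Distinct sums: {-6, -5, -4, -3, -2, -1, 0, 2, 4, 5, 6, 7, 8, 9, 10, 14, 15, 16, 17, 18}
|A + A| = 20

|A + A| = 20


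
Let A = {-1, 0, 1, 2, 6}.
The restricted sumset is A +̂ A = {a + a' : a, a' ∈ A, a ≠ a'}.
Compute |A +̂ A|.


Restricted sumset: A +̂ A = {a + a' : a ∈ A, a' ∈ A, a ≠ a'}.
Equivalently, take A + A and drop any sum 2a that is achievable ONLY as a + a for a ∈ A (i.e. sums representable only with equal summands).
Enumerate pairs (a, a') with a < a' (symmetric, so each unordered pair gives one sum; this covers all a ≠ a'):
  -1 + 0 = -1
  -1 + 1 = 0
  -1 + 2 = 1
  -1 + 6 = 5
  0 + 1 = 1
  0 + 2 = 2
  0 + 6 = 6
  1 + 2 = 3
  1 + 6 = 7
  2 + 6 = 8
Collected distinct sums: {-1, 0, 1, 2, 3, 5, 6, 7, 8}
|A +̂ A| = 9
(Reference bound: |A +̂ A| ≥ 2|A| - 3 for |A| ≥ 2, with |A| = 5 giving ≥ 7.)

|A +̂ A| = 9


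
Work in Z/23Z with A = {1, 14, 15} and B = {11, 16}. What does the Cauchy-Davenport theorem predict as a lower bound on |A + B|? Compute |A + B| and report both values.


Cauchy-Davenport: |A + B| ≥ min(p, |A| + |B| - 1) for A, B nonempty in Z/pZ.
|A| = 3, |B| = 2, p = 23.
CD lower bound = min(23, 3 + 2 - 1) = min(23, 4) = 4.
Compute A + B mod 23 directly:
a = 1: 1+11=12, 1+16=17
a = 14: 14+11=2, 14+16=7
a = 15: 15+11=3, 15+16=8
A + B = {2, 3, 7, 8, 12, 17}, so |A + B| = 6.
Verify: 6 ≥ 4? Yes ✓.

CD lower bound = 4, actual |A + B| = 6.


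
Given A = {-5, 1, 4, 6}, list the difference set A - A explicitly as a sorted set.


A - A = {a - a' : a, a' ∈ A}.
Compute a - a' for each ordered pair (a, a'):
a = -5: -5--5=0, -5-1=-6, -5-4=-9, -5-6=-11
a = 1: 1--5=6, 1-1=0, 1-4=-3, 1-6=-5
a = 4: 4--5=9, 4-1=3, 4-4=0, 4-6=-2
a = 6: 6--5=11, 6-1=5, 6-4=2, 6-6=0
Collecting distinct values (and noting 0 appears from a-a):
A - A = {-11, -9, -6, -5, -3, -2, 0, 2, 3, 5, 6, 9, 11}
|A - A| = 13

A - A = {-11, -9, -6, -5, -3, -2, 0, 2, 3, 5, 6, 9, 11}


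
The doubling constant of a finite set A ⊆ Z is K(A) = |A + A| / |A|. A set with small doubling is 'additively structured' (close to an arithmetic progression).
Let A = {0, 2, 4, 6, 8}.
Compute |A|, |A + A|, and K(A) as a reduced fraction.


|A| = 5.
Compute A + A by enumerating all 25 pairs.
A + A = {0, 2, 4, 6, 8, 10, 12, 14, 16}, so |A + A| = 9.
K = |A + A| / |A| = 9/5 (already in lowest terms) ≈ 1.8000.
Reference: AP of size 5 gives K = 9/5 ≈ 1.8000; a fully generic set of size 5 gives K ≈ 3.0000.

|A| = 5, |A + A| = 9, K = 9/5.


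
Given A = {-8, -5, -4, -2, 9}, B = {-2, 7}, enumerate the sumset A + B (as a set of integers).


A + B = {a + b : a ∈ A, b ∈ B}.
Enumerate all |A|·|B| = 5·2 = 10 pairs (a, b) and collect distinct sums.
a = -8: -8+-2=-10, -8+7=-1
a = -5: -5+-2=-7, -5+7=2
a = -4: -4+-2=-6, -4+7=3
a = -2: -2+-2=-4, -2+7=5
a = 9: 9+-2=7, 9+7=16
Collecting distinct sums: A + B = {-10, -7, -6, -4, -1, 2, 3, 5, 7, 16}
|A + B| = 10

A + B = {-10, -7, -6, -4, -1, 2, 3, 5, 7, 16}


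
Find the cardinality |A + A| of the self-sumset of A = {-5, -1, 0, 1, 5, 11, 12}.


A + A = {a + a' : a, a' ∈ A}; |A| = 7.
General bounds: 2|A| - 1 ≤ |A + A| ≤ |A|(|A|+1)/2, i.e. 13 ≤ |A + A| ≤ 28.
Lower bound 2|A|-1 is attained iff A is an arithmetic progression.
Enumerate sums a + a' for a ≤ a' (symmetric, so this suffices):
a = -5: -5+-5=-10, -5+-1=-6, -5+0=-5, -5+1=-4, -5+5=0, -5+11=6, -5+12=7
a = -1: -1+-1=-2, -1+0=-1, -1+1=0, -1+5=4, -1+11=10, -1+12=11
a = 0: 0+0=0, 0+1=1, 0+5=5, 0+11=11, 0+12=12
a = 1: 1+1=2, 1+5=6, 1+11=12, 1+12=13
a = 5: 5+5=10, 5+11=16, 5+12=17
a = 11: 11+11=22, 11+12=23
a = 12: 12+12=24
Distinct sums: {-10, -6, -5, -4, -2, -1, 0, 1, 2, 4, 5, 6, 7, 10, 11, 12, 13, 16, 17, 22, 23, 24}
|A + A| = 22

|A + A| = 22


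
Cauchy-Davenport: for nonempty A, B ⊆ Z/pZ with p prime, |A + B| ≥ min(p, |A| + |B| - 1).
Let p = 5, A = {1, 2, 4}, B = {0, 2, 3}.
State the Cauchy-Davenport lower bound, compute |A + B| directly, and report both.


Cauchy-Davenport: |A + B| ≥ min(p, |A| + |B| - 1) for A, B nonempty in Z/pZ.
|A| = 3, |B| = 3, p = 5.
CD lower bound = min(5, 3 + 3 - 1) = min(5, 5) = 5.
Compute A + B mod 5 directly:
a = 1: 1+0=1, 1+2=3, 1+3=4
a = 2: 2+0=2, 2+2=4, 2+3=0
a = 4: 4+0=4, 4+2=1, 4+3=2
A + B = {0, 1, 2, 3, 4}, so |A + B| = 5.
Verify: 5 ≥ 5? Yes ✓.

CD lower bound = 5, actual |A + B| = 5.


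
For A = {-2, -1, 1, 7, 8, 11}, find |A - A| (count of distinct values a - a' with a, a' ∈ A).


A - A = {a - a' : a, a' ∈ A}; |A| = 6.
Bounds: 2|A|-1 ≤ |A - A| ≤ |A|² - |A| + 1, i.e. 11 ≤ |A - A| ≤ 31.
Note: 0 ∈ A - A always (from a - a). The set is symmetric: if d ∈ A - A then -d ∈ A - A.
Enumerate nonzero differences d = a - a' with a > a' (then include -d):
Positive differences: {1, 2, 3, 4, 6, 7, 8, 9, 10, 12, 13}
Full difference set: {0} ∪ (positive diffs) ∪ (negative diffs).
|A - A| = 1 + 2·11 = 23 (matches direct enumeration: 23).

|A - A| = 23


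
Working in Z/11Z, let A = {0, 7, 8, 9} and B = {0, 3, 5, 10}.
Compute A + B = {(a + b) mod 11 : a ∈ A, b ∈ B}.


Work in Z/11Z: reduce every sum a + b modulo 11.
Enumerate all 16 pairs:
a = 0: 0+0=0, 0+3=3, 0+5=5, 0+10=10
a = 7: 7+0=7, 7+3=10, 7+5=1, 7+10=6
a = 8: 8+0=8, 8+3=0, 8+5=2, 8+10=7
a = 9: 9+0=9, 9+3=1, 9+5=3, 9+10=8
Distinct residues collected: {0, 1, 2, 3, 5, 6, 7, 8, 9, 10}
|A + B| = 10 (out of 11 total residues).

A + B = {0, 1, 2, 3, 5, 6, 7, 8, 9, 10}


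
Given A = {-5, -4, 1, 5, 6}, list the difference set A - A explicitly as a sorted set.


A - A = {a - a' : a, a' ∈ A}.
Compute a - a' for each ordered pair (a, a'):
a = -5: -5--5=0, -5--4=-1, -5-1=-6, -5-5=-10, -5-6=-11
a = -4: -4--5=1, -4--4=0, -4-1=-5, -4-5=-9, -4-6=-10
a = 1: 1--5=6, 1--4=5, 1-1=0, 1-5=-4, 1-6=-5
a = 5: 5--5=10, 5--4=9, 5-1=4, 5-5=0, 5-6=-1
a = 6: 6--5=11, 6--4=10, 6-1=5, 6-5=1, 6-6=0
Collecting distinct values (and noting 0 appears from a-a):
A - A = {-11, -10, -9, -6, -5, -4, -1, 0, 1, 4, 5, 6, 9, 10, 11}
|A - A| = 15

A - A = {-11, -10, -9, -6, -5, -4, -1, 0, 1, 4, 5, 6, 9, 10, 11}


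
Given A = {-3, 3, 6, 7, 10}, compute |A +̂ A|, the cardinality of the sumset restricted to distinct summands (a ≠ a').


Restricted sumset: A +̂ A = {a + a' : a ∈ A, a' ∈ A, a ≠ a'}.
Equivalently, take A + A and drop any sum 2a that is achievable ONLY as a + a for a ∈ A (i.e. sums representable only with equal summands).
Enumerate pairs (a, a') with a < a' (symmetric, so each unordered pair gives one sum; this covers all a ≠ a'):
  -3 + 3 = 0
  -3 + 6 = 3
  -3 + 7 = 4
  -3 + 10 = 7
  3 + 6 = 9
  3 + 7 = 10
  3 + 10 = 13
  6 + 7 = 13
  6 + 10 = 16
  7 + 10 = 17
Collected distinct sums: {0, 3, 4, 7, 9, 10, 13, 16, 17}
|A +̂ A| = 9
(Reference bound: |A +̂ A| ≥ 2|A| - 3 for |A| ≥ 2, with |A| = 5 giving ≥ 7.)

|A +̂ A| = 9


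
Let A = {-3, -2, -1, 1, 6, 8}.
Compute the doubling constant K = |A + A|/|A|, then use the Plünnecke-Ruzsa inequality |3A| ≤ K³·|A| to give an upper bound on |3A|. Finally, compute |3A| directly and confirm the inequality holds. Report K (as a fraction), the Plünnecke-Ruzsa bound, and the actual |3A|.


|A| = 6.
Step 1: Compute A + A by enumerating all 36 pairs.
A + A = {-6, -5, -4, -3, -2, -1, 0, 2, 3, 4, 5, 6, 7, 9, 12, 14, 16}, so |A + A| = 17.
Step 2: Doubling constant K = |A + A|/|A| = 17/6 = 17/6 ≈ 2.8333.
Step 3: Plünnecke-Ruzsa gives |3A| ≤ K³·|A| = (2.8333)³ · 6 ≈ 136.4722.
Step 4: Compute 3A = A + A + A directly by enumerating all triples (a,b,c) ∈ A³; |3A| = 30.
Step 5: Check 30 ≤ 136.4722? Yes ✓.

K = 17/6, Plünnecke-Ruzsa bound K³|A| ≈ 136.4722, |3A| = 30, inequality holds.
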